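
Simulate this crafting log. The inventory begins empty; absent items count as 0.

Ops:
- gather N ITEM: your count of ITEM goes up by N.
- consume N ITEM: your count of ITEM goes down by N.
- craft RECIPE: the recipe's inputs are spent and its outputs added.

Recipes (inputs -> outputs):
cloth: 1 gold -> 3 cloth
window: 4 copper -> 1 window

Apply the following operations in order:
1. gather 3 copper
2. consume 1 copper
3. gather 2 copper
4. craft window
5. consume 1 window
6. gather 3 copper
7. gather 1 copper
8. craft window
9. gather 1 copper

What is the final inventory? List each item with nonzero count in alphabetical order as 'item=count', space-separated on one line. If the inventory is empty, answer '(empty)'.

Answer: copper=1 window=1

Derivation:
After 1 (gather 3 copper): copper=3
After 2 (consume 1 copper): copper=2
After 3 (gather 2 copper): copper=4
After 4 (craft window): window=1
After 5 (consume 1 window): (empty)
After 6 (gather 3 copper): copper=3
After 7 (gather 1 copper): copper=4
After 8 (craft window): window=1
After 9 (gather 1 copper): copper=1 window=1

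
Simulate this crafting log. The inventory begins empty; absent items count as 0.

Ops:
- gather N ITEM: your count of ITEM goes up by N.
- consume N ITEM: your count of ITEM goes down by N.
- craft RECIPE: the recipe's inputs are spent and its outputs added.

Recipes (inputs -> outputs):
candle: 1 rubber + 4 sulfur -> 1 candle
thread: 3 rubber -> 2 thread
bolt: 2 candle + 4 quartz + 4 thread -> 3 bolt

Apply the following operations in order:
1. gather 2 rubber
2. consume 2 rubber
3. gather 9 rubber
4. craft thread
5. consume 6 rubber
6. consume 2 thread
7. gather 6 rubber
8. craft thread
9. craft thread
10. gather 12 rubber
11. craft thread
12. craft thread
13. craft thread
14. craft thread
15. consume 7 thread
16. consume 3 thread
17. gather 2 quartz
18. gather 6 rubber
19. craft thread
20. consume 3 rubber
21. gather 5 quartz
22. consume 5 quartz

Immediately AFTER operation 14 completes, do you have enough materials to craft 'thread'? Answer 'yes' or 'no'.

Answer: no

Derivation:
After 1 (gather 2 rubber): rubber=2
After 2 (consume 2 rubber): (empty)
After 3 (gather 9 rubber): rubber=9
After 4 (craft thread): rubber=6 thread=2
After 5 (consume 6 rubber): thread=2
After 6 (consume 2 thread): (empty)
After 7 (gather 6 rubber): rubber=6
After 8 (craft thread): rubber=3 thread=2
After 9 (craft thread): thread=4
After 10 (gather 12 rubber): rubber=12 thread=4
After 11 (craft thread): rubber=9 thread=6
After 12 (craft thread): rubber=6 thread=8
After 13 (craft thread): rubber=3 thread=10
After 14 (craft thread): thread=12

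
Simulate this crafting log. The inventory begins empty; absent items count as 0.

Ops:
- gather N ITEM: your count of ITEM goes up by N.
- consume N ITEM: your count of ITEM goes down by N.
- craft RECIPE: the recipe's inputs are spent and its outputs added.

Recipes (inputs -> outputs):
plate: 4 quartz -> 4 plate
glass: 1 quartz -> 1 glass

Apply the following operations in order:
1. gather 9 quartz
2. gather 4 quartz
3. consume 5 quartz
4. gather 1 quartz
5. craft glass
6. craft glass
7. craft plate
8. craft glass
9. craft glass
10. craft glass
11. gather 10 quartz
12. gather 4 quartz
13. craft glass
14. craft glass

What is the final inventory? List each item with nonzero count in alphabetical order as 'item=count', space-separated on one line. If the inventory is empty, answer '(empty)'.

Answer: glass=7 plate=4 quartz=12

Derivation:
After 1 (gather 9 quartz): quartz=9
After 2 (gather 4 quartz): quartz=13
After 3 (consume 5 quartz): quartz=8
After 4 (gather 1 quartz): quartz=9
After 5 (craft glass): glass=1 quartz=8
After 6 (craft glass): glass=2 quartz=7
After 7 (craft plate): glass=2 plate=4 quartz=3
After 8 (craft glass): glass=3 plate=4 quartz=2
After 9 (craft glass): glass=4 plate=4 quartz=1
After 10 (craft glass): glass=5 plate=4
After 11 (gather 10 quartz): glass=5 plate=4 quartz=10
After 12 (gather 4 quartz): glass=5 plate=4 quartz=14
After 13 (craft glass): glass=6 plate=4 quartz=13
After 14 (craft glass): glass=7 plate=4 quartz=12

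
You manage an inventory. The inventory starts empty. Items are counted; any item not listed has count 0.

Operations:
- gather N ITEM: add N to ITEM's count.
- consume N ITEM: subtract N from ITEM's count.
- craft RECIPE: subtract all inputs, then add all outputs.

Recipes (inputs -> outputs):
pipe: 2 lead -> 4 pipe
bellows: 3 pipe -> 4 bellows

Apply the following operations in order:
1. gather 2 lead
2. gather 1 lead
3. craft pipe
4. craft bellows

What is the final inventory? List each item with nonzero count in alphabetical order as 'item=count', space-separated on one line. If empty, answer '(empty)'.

After 1 (gather 2 lead): lead=2
After 2 (gather 1 lead): lead=3
After 3 (craft pipe): lead=1 pipe=4
After 4 (craft bellows): bellows=4 lead=1 pipe=1

Answer: bellows=4 lead=1 pipe=1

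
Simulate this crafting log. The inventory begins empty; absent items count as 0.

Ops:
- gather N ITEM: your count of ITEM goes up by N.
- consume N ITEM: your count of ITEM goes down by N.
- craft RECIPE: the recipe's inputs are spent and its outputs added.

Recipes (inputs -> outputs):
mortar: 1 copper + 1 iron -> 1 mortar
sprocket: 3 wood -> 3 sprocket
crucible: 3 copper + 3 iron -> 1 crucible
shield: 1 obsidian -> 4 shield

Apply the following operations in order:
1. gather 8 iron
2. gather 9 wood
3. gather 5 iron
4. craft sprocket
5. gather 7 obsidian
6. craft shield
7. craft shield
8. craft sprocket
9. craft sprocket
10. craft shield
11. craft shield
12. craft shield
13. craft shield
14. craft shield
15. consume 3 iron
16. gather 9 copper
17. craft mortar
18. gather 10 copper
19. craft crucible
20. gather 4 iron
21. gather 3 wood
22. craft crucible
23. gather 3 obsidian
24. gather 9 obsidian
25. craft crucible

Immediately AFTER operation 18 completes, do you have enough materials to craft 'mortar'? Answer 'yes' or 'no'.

After 1 (gather 8 iron): iron=8
After 2 (gather 9 wood): iron=8 wood=9
After 3 (gather 5 iron): iron=13 wood=9
After 4 (craft sprocket): iron=13 sprocket=3 wood=6
After 5 (gather 7 obsidian): iron=13 obsidian=7 sprocket=3 wood=6
After 6 (craft shield): iron=13 obsidian=6 shield=4 sprocket=3 wood=6
After 7 (craft shield): iron=13 obsidian=5 shield=8 sprocket=3 wood=6
After 8 (craft sprocket): iron=13 obsidian=5 shield=8 sprocket=6 wood=3
After 9 (craft sprocket): iron=13 obsidian=5 shield=8 sprocket=9
After 10 (craft shield): iron=13 obsidian=4 shield=12 sprocket=9
After 11 (craft shield): iron=13 obsidian=3 shield=16 sprocket=9
After 12 (craft shield): iron=13 obsidian=2 shield=20 sprocket=9
After 13 (craft shield): iron=13 obsidian=1 shield=24 sprocket=9
After 14 (craft shield): iron=13 shield=28 sprocket=9
After 15 (consume 3 iron): iron=10 shield=28 sprocket=9
After 16 (gather 9 copper): copper=9 iron=10 shield=28 sprocket=9
After 17 (craft mortar): copper=8 iron=9 mortar=1 shield=28 sprocket=9
After 18 (gather 10 copper): copper=18 iron=9 mortar=1 shield=28 sprocket=9

Answer: yes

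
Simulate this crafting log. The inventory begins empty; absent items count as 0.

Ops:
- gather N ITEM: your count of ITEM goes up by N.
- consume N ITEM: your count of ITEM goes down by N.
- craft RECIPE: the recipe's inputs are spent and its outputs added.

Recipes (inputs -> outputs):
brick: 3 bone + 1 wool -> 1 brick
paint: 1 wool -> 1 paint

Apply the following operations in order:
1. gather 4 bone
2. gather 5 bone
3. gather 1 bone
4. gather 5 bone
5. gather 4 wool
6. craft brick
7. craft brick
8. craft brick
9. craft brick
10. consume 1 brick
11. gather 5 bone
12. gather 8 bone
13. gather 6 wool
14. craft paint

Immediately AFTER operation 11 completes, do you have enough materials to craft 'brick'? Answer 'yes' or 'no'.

After 1 (gather 4 bone): bone=4
After 2 (gather 5 bone): bone=9
After 3 (gather 1 bone): bone=10
After 4 (gather 5 bone): bone=15
After 5 (gather 4 wool): bone=15 wool=4
After 6 (craft brick): bone=12 brick=1 wool=3
After 7 (craft brick): bone=9 brick=2 wool=2
After 8 (craft brick): bone=6 brick=3 wool=1
After 9 (craft brick): bone=3 brick=4
After 10 (consume 1 brick): bone=3 brick=3
After 11 (gather 5 bone): bone=8 brick=3

Answer: no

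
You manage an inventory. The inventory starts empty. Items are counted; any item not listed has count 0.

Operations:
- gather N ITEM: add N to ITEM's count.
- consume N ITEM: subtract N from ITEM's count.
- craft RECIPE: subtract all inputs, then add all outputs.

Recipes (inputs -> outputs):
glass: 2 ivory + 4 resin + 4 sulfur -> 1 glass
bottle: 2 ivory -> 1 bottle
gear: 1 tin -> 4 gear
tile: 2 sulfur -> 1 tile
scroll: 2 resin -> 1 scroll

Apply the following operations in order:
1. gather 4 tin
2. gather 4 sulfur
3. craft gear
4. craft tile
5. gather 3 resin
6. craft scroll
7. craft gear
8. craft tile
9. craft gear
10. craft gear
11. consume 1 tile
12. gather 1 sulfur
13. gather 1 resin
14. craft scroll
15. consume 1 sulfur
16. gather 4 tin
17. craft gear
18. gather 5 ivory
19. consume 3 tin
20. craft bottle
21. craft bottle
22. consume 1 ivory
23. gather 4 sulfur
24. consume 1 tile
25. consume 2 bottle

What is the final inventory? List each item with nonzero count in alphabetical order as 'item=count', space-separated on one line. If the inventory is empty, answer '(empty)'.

Answer: gear=20 scroll=2 sulfur=4

Derivation:
After 1 (gather 4 tin): tin=4
After 2 (gather 4 sulfur): sulfur=4 tin=4
After 3 (craft gear): gear=4 sulfur=4 tin=3
After 4 (craft tile): gear=4 sulfur=2 tile=1 tin=3
After 5 (gather 3 resin): gear=4 resin=3 sulfur=2 tile=1 tin=3
After 6 (craft scroll): gear=4 resin=1 scroll=1 sulfur=2 tile=1 tin=3
After 7 (craft gear): gear=8 resin=1 scroll=1 sulfur=2 tile=1 tin=2
After 8 (craft tile): gear=8 resin=1 scroll=1 tile=2 tin=2
After 9 (craft gear): gear=12 resin=1 scroll=1 tile=2 tin=1
After 10 (craft gear): gear=16 resin=1 scroll=1 tile=2
After 11 (consume 1 tile): gear=16 resin=1 scroll=1 tile=1
After 12 (gather 1 sulfur): gear=16 resin=1 scroll=1 sulfur=1 tile=1
After 13 (gather 1 resin): gear=16 resin=2 scroll=1 sulfur=1 tile=1
After 14 (craft scroll): gear=16 scroll=2 sulfur=1 tile=1
After 15 (consume 1 sulfur): gear=16 scroll=2 tile=1
After 16 (gather 4 tin): gear=16 scroll=2 tile=1 tin=4
After 17 (craft gear): gear=20 scroll=2 tile=1 tin=3
After 18 (gather 5 ivory): gear=20 ivory=5 scroll=2 tile=1 tin=3
After 19 (consume 3 tin): gear=20 ivory=5 scroll=2 tile=1
After 20 (craft bottle): bottle=1 gear=20 ivory=3 scroll=2 tile=1
After 21 (craft bottle): bottle=2 gear=20 ivory=1 scroll=2 tile=1
After 22 (consume 1 ivory): bottle=2 gear=20 scroll=2 tile=1
After 23 (gather 4 sulfur): bottle=2 gear=20 scroll=2 sulfur=4 tile=1
After 24 (consume 1 tile): bottle=2 gear=20 scroll=2 sulfur=4
After 25 (consume 2 bottle): gear=20 scroll=2 sulfur=4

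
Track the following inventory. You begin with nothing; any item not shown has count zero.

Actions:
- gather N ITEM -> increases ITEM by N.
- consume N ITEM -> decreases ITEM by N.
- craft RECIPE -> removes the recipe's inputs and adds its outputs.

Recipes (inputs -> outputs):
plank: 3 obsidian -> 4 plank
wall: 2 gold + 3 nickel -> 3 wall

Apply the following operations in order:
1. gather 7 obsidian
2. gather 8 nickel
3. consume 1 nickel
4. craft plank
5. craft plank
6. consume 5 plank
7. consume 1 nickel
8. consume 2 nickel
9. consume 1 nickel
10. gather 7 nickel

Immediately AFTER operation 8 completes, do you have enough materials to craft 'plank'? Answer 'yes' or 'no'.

After 1 (gather 7 obsidian): obsidian=7
After 2 (gather 8 nickel): nickel=8 obsidian=7
After 3 (consume 1 nickel): nickel=7 obsidian=7
After 4 (craft plank): nickel=7 obsidian=4 plank=4
After 5 (craft plank): nickel=7 obsidian=1 plank=8
After 6 (consume 5 plank): nickel=7 obsidian=1 plank=3
After 7 (consume 1 nickel): nickel=6 obsidian=1 plank=3
After 8 (consume 2 nickel): nickel=4 obsidian=1 plank=3

Answer: no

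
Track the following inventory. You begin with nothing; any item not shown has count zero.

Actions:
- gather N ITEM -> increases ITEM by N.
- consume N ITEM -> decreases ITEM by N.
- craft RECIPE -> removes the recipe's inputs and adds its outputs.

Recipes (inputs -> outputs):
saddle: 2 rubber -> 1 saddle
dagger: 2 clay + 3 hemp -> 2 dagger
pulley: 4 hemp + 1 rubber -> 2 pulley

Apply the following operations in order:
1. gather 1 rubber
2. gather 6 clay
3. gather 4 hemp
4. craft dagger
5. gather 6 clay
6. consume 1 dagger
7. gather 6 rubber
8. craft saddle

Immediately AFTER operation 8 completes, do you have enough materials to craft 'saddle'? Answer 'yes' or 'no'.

Answer: yes

Derivation:
After 1 (gather 1 rubber): rubber=1
After 2 (gather 6 clay): clay=6 rubber=1
After 3 (gather 4 hemp): clay=6 hemp=4 rubber=1
After 4 (craft dagger): clay=4 dagger=2 hemp=1 rubber=1
After 5 (gather 6 clay): clay=10 dagger=2 hemp=1 rubber=1
After 6 (consume 1 dagger): clay=10 dagger=1 hemp=1 rubber=1
After 7 (gather 6 rubber): clay=10 dagger=1 hemp=1 rubber=7
After 8 (craft saddle): clay=10 dagger=1 hemp=1 rubber=5 saddle=1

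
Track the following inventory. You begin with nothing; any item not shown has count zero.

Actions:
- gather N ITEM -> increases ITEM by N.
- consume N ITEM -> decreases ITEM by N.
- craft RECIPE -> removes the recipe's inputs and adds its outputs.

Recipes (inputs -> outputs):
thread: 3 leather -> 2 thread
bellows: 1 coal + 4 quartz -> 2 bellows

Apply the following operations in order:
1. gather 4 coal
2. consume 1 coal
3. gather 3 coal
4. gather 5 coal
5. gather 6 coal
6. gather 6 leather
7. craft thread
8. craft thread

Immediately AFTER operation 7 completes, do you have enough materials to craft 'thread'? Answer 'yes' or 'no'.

Answer: yes

Derivation:
After 1 (gather 4 coal): coal=4
After 2 (consume 1 coal): coal=3
After 3 (gather 3 coal): coal=6
After 4 (gather 5 coal): coal=11
After 5 (gather 6 coal): coal=17
After 6 (gather 6 leather): coal=17 leather=6
After 7 (craft thread): coal=17 leather=3 thread=2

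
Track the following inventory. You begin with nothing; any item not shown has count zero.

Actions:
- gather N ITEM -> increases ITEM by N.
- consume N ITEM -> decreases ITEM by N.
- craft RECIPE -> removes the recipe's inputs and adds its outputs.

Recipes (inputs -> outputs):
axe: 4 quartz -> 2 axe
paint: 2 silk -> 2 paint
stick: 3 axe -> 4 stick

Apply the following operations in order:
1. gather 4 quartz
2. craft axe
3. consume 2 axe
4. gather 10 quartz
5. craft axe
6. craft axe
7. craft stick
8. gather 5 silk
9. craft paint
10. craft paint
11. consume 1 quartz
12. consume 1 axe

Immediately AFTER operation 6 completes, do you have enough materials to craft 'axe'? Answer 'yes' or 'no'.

Answer: no

Derivation:
After 1 (gather 4 quartz): quartz=4
After 2 (craft axe): axe=2
After 3 (consume 2 axe): (empty)
After 4 (gather 10 quartz): quartz=10
After 5 (craft axe): axe=2 quartz=6
After 6 (craft axe): axe=4 quartz=2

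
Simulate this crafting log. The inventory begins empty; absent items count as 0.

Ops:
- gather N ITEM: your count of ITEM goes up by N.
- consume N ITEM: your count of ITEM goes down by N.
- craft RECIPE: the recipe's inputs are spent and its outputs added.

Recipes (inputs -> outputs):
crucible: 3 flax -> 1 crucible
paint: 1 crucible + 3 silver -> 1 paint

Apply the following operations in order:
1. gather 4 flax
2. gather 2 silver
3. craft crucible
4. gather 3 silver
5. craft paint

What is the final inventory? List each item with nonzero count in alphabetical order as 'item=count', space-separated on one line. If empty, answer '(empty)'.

After 1 (gather 4 flax): flax=4
After 2 (gather 2 silver): flax=4 silver=2
After 3 (craft crucible): crucible=1 flax=1 silver=2
After 4 (gather 3 silver): crucible=1 flax=1 silver=5
After 5 (craft paint): flax=1 paint=1 silver=2

Answer: flax=1 paint=1 silver=2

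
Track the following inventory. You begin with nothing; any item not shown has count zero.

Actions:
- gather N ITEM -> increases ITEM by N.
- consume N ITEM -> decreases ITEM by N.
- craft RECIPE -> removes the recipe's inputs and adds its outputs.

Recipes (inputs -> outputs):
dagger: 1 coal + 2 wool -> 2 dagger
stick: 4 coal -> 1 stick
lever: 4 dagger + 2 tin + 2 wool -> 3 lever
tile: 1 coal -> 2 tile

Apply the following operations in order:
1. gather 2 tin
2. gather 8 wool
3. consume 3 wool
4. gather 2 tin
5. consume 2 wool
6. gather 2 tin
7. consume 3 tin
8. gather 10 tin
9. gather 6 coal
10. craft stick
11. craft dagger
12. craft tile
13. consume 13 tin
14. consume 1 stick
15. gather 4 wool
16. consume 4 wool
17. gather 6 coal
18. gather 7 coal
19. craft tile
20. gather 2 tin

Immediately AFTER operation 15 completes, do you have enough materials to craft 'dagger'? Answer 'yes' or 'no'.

After 1 (gather 2 tin): tin=2
After 2 (gather 8 wool): tin=2 wool=8
After 3 (consume 3 wool): tin=2 wool=5
After 4 (gather 2 tin): tin=4 wool=5
After 5 (consume 2 wool): tin=4 wool=3
After 6 (gather 2 tin): tin=6 wool=3
After 7 (consume 3 tin): tin=3 wool=3
After 8 (gather 10 tin): tin=13 wool=3
After 9 (gather 6 coal): coal=6 tin=13 wool=3
After 10 (craft stick): coal=2 stick=1 tin=13 wool=3
After 11 (craft dagger): coal=1 dagger=2 stick=1 tin=13 wool=1
After 12 (craft tile): dagger=2 stick=1 tile=2 tin=13 wool=1
After 13 (consume 13 tin): dagger=2 stick=1 tile=2 wool=1
After 14 (consume 1 stick): dagger=2 tile=2 wool=1
After 15 (gather 4 wool): dagger=2 tile=2 wool=5

Answer: no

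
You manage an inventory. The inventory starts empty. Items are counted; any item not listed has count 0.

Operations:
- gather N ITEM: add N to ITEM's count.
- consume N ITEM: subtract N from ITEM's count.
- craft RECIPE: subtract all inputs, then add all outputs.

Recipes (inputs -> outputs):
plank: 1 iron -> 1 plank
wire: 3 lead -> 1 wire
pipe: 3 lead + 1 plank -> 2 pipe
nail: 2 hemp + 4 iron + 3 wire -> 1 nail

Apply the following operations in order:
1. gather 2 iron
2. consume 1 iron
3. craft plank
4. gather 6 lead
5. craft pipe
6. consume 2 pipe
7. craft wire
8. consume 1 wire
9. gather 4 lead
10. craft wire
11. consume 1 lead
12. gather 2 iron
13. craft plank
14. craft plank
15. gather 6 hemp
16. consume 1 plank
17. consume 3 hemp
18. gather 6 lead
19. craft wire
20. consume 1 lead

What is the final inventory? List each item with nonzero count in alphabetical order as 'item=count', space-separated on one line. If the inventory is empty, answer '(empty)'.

Answer: hemp=3 lead=2 plank=1 wire=2

Derivation:
After 1 (gather 2 iron): iron=2
After 2 (consume 1 iron): iron=1
After 3 (craft plank): plank=1
After 4 (gather 6 lead): lead=6 plank=1
After 5 (craft pipe): lead=3 pipe=2
After 6 (consume 2 pipe): lead=3
After 7 (craft wire): wire=1
After 8 (consume 1 wire): (empty)
After 9 (gather 4 lead): lead=4
After 10 (craft wire): lead=1 wire=1
After 11 (consume 1 lead): wire=1
After 12 (gather 2 iron): iron=2 wire=1
After 13 (craft plank): iron=1 plank=1 wire=1
After 14 (craft plank): plank=2 wire=1
After 15 (gather 6 hemp): hemp=6 plank=2 wire=1
After 16 (consume 1 plank): hemp=6 plank=1 wire=1
After 17 (consume 3 hemp): hemp=3 plank=1 wire=1
After 18 (gather 6 lead): hemp=3 lead=6 plank=1 wire=1
After 19 (craft wire): hemp=3 lead=3 plank=1 wire=2
After 20 (consume 1 lead): hemp=3 lead=2 plank=1 wire=2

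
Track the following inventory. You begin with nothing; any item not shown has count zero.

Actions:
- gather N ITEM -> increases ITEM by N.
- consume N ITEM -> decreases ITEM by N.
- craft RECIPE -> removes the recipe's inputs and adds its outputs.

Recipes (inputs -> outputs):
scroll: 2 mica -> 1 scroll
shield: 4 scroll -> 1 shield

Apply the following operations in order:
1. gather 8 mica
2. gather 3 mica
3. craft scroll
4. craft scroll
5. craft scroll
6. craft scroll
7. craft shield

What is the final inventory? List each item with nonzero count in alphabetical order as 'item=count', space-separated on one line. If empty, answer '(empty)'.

After 1 (gather 8 mica): mica=8
After 2 (gather 3 mica): mica=11
After 3 (craft scroll): mica=9 scroll=1
After 4 (craft scroll): mica=7 scroll=2
After 5 (craft scroll): mica=5 scroll=3
After 6 (craft scroll): mica=3 scroll=4
After 7 (craft shield): mica=3 shield=1

Answer: mica=3 shield=1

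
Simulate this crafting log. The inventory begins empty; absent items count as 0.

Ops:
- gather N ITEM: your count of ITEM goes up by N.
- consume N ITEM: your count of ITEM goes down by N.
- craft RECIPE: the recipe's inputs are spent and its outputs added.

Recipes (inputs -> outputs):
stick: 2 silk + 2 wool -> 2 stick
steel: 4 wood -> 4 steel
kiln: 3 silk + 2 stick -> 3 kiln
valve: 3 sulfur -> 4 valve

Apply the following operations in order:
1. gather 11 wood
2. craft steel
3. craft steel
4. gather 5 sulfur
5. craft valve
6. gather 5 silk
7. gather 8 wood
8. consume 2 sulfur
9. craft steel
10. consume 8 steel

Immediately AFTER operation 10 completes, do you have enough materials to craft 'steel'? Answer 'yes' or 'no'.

Answer: yes

Derivation:
After 1 (gather 11 wood): wood=11
After 2 (craft steel): steel=4 wood=7
After 3 (craft steel): steel=8 wood=3
After 4 (gather 5 sulfur): steel=8 sulfur=5 wood=3
After 5 (craft valve): steel=8 sulfur=2 valve=4 wood=3
After 6 (gather 5 silk): silk=5 steel=8 sulfur=2 valve=4 wood=3
After 7 (gather 8 wood): silk=5 steel=8 sulfur=2 valve=4 wood=11
After 8 (consume 2 sulfur): silk=5 steel=8 valve=4 wood=11
After 9 (craft steel): silk=5 steel=12 valve=4 wood=7
After 10 (consume 8 steel): silk=5 steel=4 valve=4 wood=7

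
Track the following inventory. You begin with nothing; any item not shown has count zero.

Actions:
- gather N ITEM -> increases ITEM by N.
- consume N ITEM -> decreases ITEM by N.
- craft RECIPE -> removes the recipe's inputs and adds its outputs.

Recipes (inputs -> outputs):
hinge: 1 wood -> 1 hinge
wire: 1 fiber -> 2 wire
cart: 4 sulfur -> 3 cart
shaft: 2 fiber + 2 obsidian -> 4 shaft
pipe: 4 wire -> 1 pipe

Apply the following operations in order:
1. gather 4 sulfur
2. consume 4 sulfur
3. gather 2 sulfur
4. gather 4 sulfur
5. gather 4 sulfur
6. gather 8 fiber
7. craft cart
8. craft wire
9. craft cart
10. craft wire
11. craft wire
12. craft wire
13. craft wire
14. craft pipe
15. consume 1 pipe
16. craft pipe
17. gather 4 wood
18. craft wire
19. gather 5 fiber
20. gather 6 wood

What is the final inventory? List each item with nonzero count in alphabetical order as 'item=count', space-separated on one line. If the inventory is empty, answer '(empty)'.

Answer: cart=6 fiber=7 pipe=1 sulfur=2 wire=4 wood=10

Derivation:
After 1 (gather 4 sulfur): sulfur=4
After 2 (consume 4 sulfur): (empty)
After 3 (gather 2 sulfur): sulfur=2
After 4 (gather 4 sulfur): sulfur=6
After 5 (gather 4 sulfur): sulfur=10
After 6 (gather 8 fiber): fiber=8 sulfur=10
After 7 (craft cart): cart=3 fiber=8 sulfur=6
After 8 (craft wire): cart=3 fiber=7 sulfur=6 wire=2
After 9 (craft cart): cart=6 fiber=7 sulfur=2 wire=2
After 10 (craft wire): cart=6 fiber=6 sulfur=2 wire=4
After 11 (craft wire): cart=6 fiber=5 sulfur=2 wire=6
After 12 (craft wire): cart=6 fiber=4 sulfur=2 wire=8
After 13 (craft wire): cart=6 fiber=3 sulfur=2 wire=10
After 14 (craft pipe): cart=6 fiber=3 pipe=1 sulfur=2 wire=6
After 15 (consume 1 pipe): cart=6 fiber=3 sulfur=2 wire=6
After 16 (craft pipe): cart=6 fiber=3 pipe=1 sulfur=2 wire=2
After 17 (gather 4 wood): cart=6 fiber=3 pipe=1 sulfur=2 wire=2 wood=4
After 18 (craft wire): cart=6 fiber=2 pipe=1 sulfur=2 wire=4 wood=4
After 19 (gather 5 fiber): cart=6 fiber=7 pipe=1 sulfur=2 wire=4 wood=4
After 20 (gather 6 wood): cart=6 fiber=7 pipe=1 sulfur=2 wire=4 wood=10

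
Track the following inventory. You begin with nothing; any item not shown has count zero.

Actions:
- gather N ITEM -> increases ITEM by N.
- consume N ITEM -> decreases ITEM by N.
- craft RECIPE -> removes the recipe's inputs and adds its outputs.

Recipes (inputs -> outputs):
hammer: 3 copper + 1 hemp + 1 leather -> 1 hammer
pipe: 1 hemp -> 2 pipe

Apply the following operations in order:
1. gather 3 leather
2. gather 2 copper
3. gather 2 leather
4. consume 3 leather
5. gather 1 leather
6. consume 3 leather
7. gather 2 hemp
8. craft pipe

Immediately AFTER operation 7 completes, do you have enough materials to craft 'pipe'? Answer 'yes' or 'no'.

Answer: yes

Derivation:
After 1 (gather 3 leather): leather=3
After 2 (gather 2 copper): copper=2 leather=3
After 3 (gather 2 leather): copper=2 leather=5
After 4 (consume 3 leather): copper=2 leather=2
After 5 (gather 1 leather): copper=2 leather=3
After 6 (consume 3 leather): copper=2
After 7 (gather 2 hemp): copper=2 hemp=2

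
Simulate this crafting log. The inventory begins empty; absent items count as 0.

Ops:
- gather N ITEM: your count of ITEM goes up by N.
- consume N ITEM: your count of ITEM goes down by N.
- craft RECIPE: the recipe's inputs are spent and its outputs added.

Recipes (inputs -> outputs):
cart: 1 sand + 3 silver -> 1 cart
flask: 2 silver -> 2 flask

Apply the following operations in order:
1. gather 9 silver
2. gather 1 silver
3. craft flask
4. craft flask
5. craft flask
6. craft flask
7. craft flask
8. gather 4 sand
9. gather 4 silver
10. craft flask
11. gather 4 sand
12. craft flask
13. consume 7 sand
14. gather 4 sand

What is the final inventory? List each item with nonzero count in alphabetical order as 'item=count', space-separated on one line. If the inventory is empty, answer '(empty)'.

After 1 (gather 9 silver): silver=9
After 2 (gather 1 silver): silver=10
After 3 (craft flask): flask=2 silver=8
After 4 (craft flask): flask=4 silver=6
After 5 (craft flask): flask=6 silver=4
After 6 (craft flask): flask=8 silver=2
After 7 (craft flask): flask=10
After 8 (gather 4 sand): flask=10 sand=4
After 9 (gather 4 silver): flask=10 sand=4 silver=4
After 10 (craft flask): flask=12 sand=4 silver=2
After 11 (gather 4 sand): flask=12 sand=8 silver=2
After 12 (craft flask): flask=14 sand=8
After 13 (consume 7 sand): flask=14 sand=1
After 14 (gather 4 sand): flask=14 sand=5

Answer: flask=14 sand=5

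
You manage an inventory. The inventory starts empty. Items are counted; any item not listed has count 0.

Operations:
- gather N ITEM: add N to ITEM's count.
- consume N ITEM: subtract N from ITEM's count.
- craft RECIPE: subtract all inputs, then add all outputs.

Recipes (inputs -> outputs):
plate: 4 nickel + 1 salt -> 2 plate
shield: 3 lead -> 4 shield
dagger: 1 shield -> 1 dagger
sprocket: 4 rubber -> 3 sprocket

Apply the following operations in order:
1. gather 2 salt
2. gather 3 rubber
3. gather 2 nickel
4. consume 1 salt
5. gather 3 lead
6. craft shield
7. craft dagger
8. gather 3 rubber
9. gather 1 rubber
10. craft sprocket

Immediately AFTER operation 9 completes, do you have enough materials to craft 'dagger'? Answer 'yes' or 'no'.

Answer: yes

Derivation:
After 1 (gather 2 salt): salt=2
After 2 (gather 3 rubber): rubber=3 salt=2
After 3 (gather 2 nickel): nickel=2 rubber=3 salt=2
After 4 (consume 1 salt): nickel=2 rubber=3 salt=1
After 5 (gather 3 lead): lead=3 nickel=2 rubber=3 salt=1
After 6 (craft shield): nickel=2 rubber=3 salt=1 shield=4
After 7 (craft dagger): dagger=1 nickel=2 rubber=3 salt=1 shield=3
After 8 (gather 3 rubber): dagger=1 nickel=2 rubber=6 salt=1 shield=3
After 9 (gather 1 rubber): dagger=1 nickel=2 rubber=7 salt=1 shield=3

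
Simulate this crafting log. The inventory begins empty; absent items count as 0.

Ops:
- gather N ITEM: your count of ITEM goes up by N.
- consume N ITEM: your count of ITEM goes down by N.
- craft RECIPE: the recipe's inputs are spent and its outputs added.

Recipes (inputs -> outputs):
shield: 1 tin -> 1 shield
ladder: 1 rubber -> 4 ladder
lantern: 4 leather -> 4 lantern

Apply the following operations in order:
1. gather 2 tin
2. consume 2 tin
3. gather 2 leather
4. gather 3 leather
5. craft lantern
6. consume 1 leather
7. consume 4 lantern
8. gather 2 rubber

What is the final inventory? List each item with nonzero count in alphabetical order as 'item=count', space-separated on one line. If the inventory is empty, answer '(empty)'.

After 1 (gather 2 tin): tin=2
After 2 (consume 2 tin): (empty)
After 3 (gather 2 leather): leather=2
After 4 (gather 3 leather): leather=5
After 5 (craft lantern): lantern=4 leather=1
After 6 (consume 1 leather): lantern=4
After 7 (consume 4 lantern): (empty)
After 8 (gather 2 rubber): rubber=2

Answer: rubber=2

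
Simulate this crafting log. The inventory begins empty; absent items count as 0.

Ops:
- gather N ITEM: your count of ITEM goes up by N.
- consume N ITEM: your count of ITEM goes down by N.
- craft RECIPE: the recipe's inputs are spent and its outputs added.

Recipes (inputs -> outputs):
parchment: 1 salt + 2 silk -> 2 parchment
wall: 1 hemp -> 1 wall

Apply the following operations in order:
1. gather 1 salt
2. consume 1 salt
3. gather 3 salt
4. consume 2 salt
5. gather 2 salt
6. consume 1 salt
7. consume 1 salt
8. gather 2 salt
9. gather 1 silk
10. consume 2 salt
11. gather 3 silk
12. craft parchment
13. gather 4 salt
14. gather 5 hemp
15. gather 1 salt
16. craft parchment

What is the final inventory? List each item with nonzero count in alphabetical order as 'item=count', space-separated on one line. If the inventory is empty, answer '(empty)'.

Answer: hemp=5 parchment=4 salt=4

Derivation:
After 1 (gather 1 salt): salt=1
After 2 (consume 1 salt): (empty)
After 3 (gather 3 salt): salt=3
After 4 (consume 2 salt): salt=1
After 5 (gather 2 salt): salt=3
After 6 (consume 1 salt): salt=2
After 7 (consume 1 salt): salt=1
After 8 (gather 2 salt): salt=3
After 9 (gather 1 silk): salt=3 silk=1
After 10 (consume 2 salt): salt=1 silk=1
After 11 (gather 3 silk): salt=1 silk=4
After 12 (craft parchment): parchment=2 silk=2
After 13 (gather 4 salt): parchment=2 salt=4 silk=2
After 14 (gather 5 hemp): hemp=5 parchment=2 salt=4 silk=2
After 15 (gather 1 salt): hemp=5 parchment=2 salt=5 silk=2
After 16 (craft parchment): hemp=5 parchment=4 salt=4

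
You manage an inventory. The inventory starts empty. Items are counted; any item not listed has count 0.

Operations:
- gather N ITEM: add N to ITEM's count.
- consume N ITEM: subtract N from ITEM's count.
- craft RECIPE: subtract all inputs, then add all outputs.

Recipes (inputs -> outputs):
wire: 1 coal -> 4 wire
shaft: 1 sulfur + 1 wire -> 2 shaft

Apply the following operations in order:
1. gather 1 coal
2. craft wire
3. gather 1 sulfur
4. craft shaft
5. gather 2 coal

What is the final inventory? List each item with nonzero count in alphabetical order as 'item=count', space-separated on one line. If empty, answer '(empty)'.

Answer: coal=2 shaft=2 wire=3

Derivation:
After 1 (gather 1 coal): coal=1
After 2 (craft wire): wire=4
After 3 (gather 1 sulfur): sulfur=1 wire=4
After 4 (craft shaft): shaft=2 wire=3
After 5 (gather 2 coal): coal=2 shaft=2 wire=3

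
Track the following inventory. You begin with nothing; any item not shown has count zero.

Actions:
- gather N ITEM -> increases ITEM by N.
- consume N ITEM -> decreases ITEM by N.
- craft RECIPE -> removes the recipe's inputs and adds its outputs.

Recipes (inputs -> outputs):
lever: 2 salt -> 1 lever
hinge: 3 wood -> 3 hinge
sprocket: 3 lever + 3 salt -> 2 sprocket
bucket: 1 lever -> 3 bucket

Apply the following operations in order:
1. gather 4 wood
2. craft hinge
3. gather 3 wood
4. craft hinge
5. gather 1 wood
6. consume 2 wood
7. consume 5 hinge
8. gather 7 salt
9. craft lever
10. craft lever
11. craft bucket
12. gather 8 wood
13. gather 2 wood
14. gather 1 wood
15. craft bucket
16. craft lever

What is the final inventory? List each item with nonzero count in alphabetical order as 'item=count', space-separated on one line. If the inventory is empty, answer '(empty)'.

After 1 (gather 4 wood): wood=4
After 2 (craft hinge): hinge=3 wood=1
After 3 (gather 3 wood): hinge=3 wood=4
After 4 (craft hinge): hinge=6 wood=1
After 5 (gather 1 wood): hinge=6 wood=2
After 6 (consume 2 wood): hinge=6
After 7 (consume 5 hinge): hinge=1
After 8 (gather 7 salt): hinge=1 salt=7
After 9 (craft lever): hinge=1 lever=1 salt=5
After 10 (craft lever): hinge=1 lever=2 salt=3
After 11 (craft bucket): bucket=3 hinge=1 lever=1 salt=3
After 12 (gather 8 wood): bucket=3 hinge=1 lever=1 salt=3 wood=8
After 13 (gather 2 wood): bucket=3 hinge=1 lever=1 salt=3 wood=10
After 14 (gather 1 wood): bucket=3 hinge=1 lever=1 salt=3 wood=11
After 15 (craft bucket): bucket=6 hinge=1 salt=3 wood=11
After 16 (craft lever): bucket=6 hinge=1 lever=1 salt=1 wood=11

Answer: bucket=6 hinge=1 lever=1 salt=1 wood=11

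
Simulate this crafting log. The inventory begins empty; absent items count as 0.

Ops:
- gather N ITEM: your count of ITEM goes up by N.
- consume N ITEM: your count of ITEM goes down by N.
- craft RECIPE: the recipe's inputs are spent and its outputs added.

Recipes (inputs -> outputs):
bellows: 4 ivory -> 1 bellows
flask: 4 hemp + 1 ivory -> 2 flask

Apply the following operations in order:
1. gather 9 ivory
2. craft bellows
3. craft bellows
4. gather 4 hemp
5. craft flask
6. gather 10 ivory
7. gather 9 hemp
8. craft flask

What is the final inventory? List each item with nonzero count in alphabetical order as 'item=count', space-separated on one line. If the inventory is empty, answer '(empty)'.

Answer: bellows=2 flask=4 hemp=5 ivory=9

Derivation:
After 1 (gather 9 ivory): ivory=9
After 2 (craft bellows): bellows=1 ivory=5
After 3 (craft bellows): bellows=2 ivory=1
After 4 (gather 4 hemp): bellows=2 hemp=4 ivory=1
After 5 (craft flask): bellows=2 flask=2
After 6 (gather 10 ivory): bellows=2 flask=2 ivory=10
After 7 (gather 9 hemp): bellows=2 flask=2 hemp=9 ivory=10
After 8 (craft flask): bellows=2 flask=4 hemp=5 ivory=9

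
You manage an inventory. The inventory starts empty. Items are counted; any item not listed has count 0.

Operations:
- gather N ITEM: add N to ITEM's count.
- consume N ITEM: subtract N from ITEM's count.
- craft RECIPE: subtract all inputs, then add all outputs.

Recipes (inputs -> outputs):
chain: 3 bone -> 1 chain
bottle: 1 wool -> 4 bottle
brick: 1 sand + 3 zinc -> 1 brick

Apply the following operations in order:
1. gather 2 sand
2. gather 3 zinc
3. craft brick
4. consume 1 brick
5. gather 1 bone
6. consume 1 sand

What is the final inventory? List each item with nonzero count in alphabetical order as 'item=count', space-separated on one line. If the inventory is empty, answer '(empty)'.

After 1 (gather 2 sand): sand=2
After 2 (gather 3 zinc): sand=2 zinc=3
After 3 (craft brick): brick=1 sand=1
After 4 (consume 1 brick): sand=1
After 5 (gather 1 bone): bone=1 sand=1
After 6 (consume 1 sand): bone=1

Answer: bone=1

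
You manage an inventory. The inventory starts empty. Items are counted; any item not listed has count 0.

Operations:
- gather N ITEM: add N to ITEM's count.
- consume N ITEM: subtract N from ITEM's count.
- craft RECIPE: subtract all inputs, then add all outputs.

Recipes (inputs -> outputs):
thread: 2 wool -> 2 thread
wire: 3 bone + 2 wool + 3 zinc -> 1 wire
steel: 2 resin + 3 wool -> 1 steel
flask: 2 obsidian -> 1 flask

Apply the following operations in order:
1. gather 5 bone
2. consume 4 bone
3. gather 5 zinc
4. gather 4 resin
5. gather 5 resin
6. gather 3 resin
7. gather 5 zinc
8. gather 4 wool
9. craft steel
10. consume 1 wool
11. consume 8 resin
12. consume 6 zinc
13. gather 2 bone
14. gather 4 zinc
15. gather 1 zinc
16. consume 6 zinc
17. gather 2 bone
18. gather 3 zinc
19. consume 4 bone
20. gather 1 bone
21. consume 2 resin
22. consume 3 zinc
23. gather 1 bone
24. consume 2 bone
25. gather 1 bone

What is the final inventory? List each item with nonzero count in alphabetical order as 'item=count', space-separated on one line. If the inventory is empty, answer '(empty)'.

After 1 (gather 5 bone): bone=5
After 2 (consume 4 bone): bone=1
After 3 (gather 5 zinc): bone=1 zinc=5
After 4 (gather 4 resin): bone=1 resin=4 zinc=5
After 5 (gather 5 resin): bone=1 resin=9 zinc=5
After 6 (gather 3 resin): bone=1 resin=12 zinc=5
After 7 (gather 5 zinc): bone=1 resin=12 zinc=10
After 8 (gather 4 wool): bone=1 resin=12 wool=4 zinc=10
After 9 (craft steel): bone=1 resin=10 steel=1 wool=1 zinc=10
After 10 (consume 1 wool): bone=1 resin=10 steel=1 zinc=10
After 11 (consume 8 resin): bone=1 resin=2 steel=1 zinc=10
After 12 (consume 6 zinc): bone=1 resin=2 steel=1 zinc=4
After 13 (gather 2 bone): bone=3 resin=2 steel=1 zinc=4
After 14 (gather 4 zinc): bone=3 resin=2 steel=1 zinc=8
After 15 (gather 1 zinc): bone=3 resin=2 steel=1 zinc=9
After 16 (consume 6 zinc): bone=3 resin=2 steel=1 zinc=3
After 17 (gather 2 bone): bone=5 resin=2 steel=1 zinc=3
After 18 (gather 3 zinc): bone=5 resin=2 steel=1 zinc=6
After 19 (consume 4 bone): bone=1 resin=2 steel=1 zinc=6
After 20 (gather 1 bone): bone=2 resin=2 steel=1 zinc=6
After 21 (consume 2 resin): bone=2 steel=1 zinc=6
After 22 (consume 3 zinc): bone=2 steel=1 zinc=3
After 23 (gather 1 bone): bone=3 steel=1 zinc=3
After 24 (consume 2 bone): bone=1 steel=1 zinc=3
After 25 (gather 1 bone): bone=2 steel=1 zinc=3

Answer: bone=2 steel=1 zinc=3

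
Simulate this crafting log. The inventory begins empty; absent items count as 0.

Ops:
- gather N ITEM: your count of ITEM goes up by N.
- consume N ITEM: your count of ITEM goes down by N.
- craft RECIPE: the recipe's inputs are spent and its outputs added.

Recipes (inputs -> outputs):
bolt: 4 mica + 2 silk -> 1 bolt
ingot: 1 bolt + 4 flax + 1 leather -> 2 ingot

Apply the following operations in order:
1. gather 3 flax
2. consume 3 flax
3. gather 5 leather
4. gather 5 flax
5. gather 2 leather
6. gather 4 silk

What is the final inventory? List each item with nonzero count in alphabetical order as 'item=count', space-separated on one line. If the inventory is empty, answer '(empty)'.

After 1 (gather 3 flax): flax=3
After 2 (consume 3 flax): (empty)
After 3 (gather 5 leather): leather=5
After 4 (gather 5 flax): flax=5 leather=5
After 5 (gather 2 leather): flax=5 leather=7
After 6 (gather 4 silk): flax=5 leather=7 silk=4

Answer: flax=5 leather=7 silk=4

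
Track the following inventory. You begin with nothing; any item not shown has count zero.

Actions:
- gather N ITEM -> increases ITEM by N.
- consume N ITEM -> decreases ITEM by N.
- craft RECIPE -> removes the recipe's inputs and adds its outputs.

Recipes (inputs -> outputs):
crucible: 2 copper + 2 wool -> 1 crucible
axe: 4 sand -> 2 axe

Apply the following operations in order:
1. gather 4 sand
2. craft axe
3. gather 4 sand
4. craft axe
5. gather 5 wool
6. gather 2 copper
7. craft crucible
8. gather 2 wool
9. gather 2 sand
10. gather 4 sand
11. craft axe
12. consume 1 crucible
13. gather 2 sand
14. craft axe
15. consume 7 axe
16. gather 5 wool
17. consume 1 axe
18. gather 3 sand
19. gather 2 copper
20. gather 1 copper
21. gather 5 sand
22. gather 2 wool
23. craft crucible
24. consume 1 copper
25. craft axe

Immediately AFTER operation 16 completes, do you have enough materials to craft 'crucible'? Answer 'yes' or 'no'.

Answer: no

Derivation:
After 1 (gather 4 sand): sand=4
After 2 (craft axe): axe=2
After 3 (gather 4 sand): axe=2 sand=4
After 4 (craft axe): axe=4
After 5 (gather 5 wool): axe=4 wool=5
After 6 (gather 2 copper): axe=4 copper=2 wool=5
After 7 (craft crucible): axe=4 crucible=1 wool=3
After 8 (gather 2 wool): axe=4 crucible=1 wool=5
After 9 (gather 2 sand): axe=4 crucible=1 sand=2 wool=5
After 10 (gather 4 sand): axe=4 crucible=1 sand=6 wool=5
After 11 (craft axe): axe=6 crucible=1 sand=2 wool=5
After 12 (consume 1 crucible): axe=6 sand=2 wool=5
After 13 (gather 2 sand): axe=6 sand=4 wool=5
After 14 (craft axe): axe=8 wool=5
After 15 (consume 7 axe): axe=1 wool=5
After 16 (gather 5 wool): axe=1 wool=10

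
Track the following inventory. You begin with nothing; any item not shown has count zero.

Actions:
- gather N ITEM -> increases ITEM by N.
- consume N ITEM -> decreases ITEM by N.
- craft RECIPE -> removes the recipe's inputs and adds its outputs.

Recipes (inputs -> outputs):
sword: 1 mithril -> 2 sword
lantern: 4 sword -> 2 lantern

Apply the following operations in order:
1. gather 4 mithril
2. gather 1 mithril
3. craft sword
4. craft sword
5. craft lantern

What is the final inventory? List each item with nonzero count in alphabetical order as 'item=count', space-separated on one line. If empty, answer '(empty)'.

Answer: lantern=2 mithril=3

Derivation:
After 1 (gather 4 mithril): mithril=4
After 2 (gather 1 mithril): mithril=5
After 3 (craft sword): mithril=4 sword=2
After 4 (craft sword): mithril=3 sword=4
After 5 (craft lantern): lantern=2 mithril=3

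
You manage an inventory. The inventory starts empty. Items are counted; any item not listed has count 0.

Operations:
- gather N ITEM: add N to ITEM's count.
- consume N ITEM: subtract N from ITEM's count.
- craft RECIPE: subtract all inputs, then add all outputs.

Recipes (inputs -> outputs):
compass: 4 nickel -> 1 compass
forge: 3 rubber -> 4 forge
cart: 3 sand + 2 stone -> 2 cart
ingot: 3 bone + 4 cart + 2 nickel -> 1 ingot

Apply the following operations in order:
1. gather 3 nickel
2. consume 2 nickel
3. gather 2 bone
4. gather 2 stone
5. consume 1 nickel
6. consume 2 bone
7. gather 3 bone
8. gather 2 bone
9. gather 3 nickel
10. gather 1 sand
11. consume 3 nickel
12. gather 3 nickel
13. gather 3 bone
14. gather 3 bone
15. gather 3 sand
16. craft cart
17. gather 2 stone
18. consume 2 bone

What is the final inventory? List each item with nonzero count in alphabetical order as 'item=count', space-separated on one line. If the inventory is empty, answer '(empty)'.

Answer: bone=9 cart=2 nickel=3 sand=1 stone=2

Derivation:
After 1 (gather 3 nickel): nickel=3
After 2 (consume 2 nickel): nickel=1
After 3 (gather 2 bone): bone=2 nickel=1
After 4 (gather 2 stone): bone=2 nickel=1 stone=2
After 5 (consume 1 nickel): bone=2 stone=2
After 6 (consume 2 bone): stone=2
After 7 (gather 3 bone): bone=3 stone=2
After 8 (gather 2 bone): bone=5 stone=2
After 9 (gather 3 nickel): bone=5 nickel=3 stone=2
After 10 (gather 1 sand): bone=5 nickel=3 sand=1 stone=2
After 11 (consume 3 nickel): bone=5 sand=1 stone=2
After 12 (gather 3 nickel): bone=5 nickel=3 sand=1 stone=2
After 13 (gather 3 bone): bone=8 nickel=3 sand=1 stone=2
After 14 (gather 3 bone): bone=11 nickel=3 sand=1 stone=2
After 15 (gather 3 sand): bone=11 nickel=3 sand=4 stone=2
After 16 (craft cart): bone=11 cart=2 nickel=3 sand=1
After 17 (gather 2 stone): bone=11 cart=2 nickel=3 sand=1 stone=2
After 18 (consume 2 bone): bone=9 cart=2 nickel=3 sand=1 stone=2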